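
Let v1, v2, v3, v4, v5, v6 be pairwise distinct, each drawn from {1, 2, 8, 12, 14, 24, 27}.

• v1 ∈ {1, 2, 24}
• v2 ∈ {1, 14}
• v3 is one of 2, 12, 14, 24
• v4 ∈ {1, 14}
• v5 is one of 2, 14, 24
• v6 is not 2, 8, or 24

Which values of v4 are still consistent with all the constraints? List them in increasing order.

1, 14

The 6 variables draw from only 6 values {1, 2, 12, 14, 24, 27}, so each is used; only v6 can be 27, hence v6 = 27.
The 5 still-open variables draw from only 5 values {1, 2, 12, 14, 24}, so each is used; only v3 can be 12, hence v3 = 12.
v2 and v4 share exactly the 2 values {1, 14}; by pigeonhole those values go to them, so strike 1, 14 from v1, v5.
No further eliminations apply; v4 can still be any of 1, 14.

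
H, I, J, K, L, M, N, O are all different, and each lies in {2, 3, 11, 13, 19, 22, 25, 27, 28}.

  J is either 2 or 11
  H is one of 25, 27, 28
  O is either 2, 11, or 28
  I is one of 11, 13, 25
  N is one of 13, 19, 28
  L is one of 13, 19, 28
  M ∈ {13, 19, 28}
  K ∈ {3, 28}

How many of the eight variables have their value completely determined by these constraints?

Among the 8 variables, 3 fits only K (and all 8 values in {2, 3, 11, 13, 19, 25, 27, 28} must be used), so K = 3.
The 7 still-open variables draw from only 7 values {2, 11, 13, 19, 25, 27, 28}, so each is used; only H can be 27, hence H = 27.
The 6 still-open variables draw from only 6 values {2, 11, 13, 19, 25, 28}, so each is used; only I can be 25, hence I = 25.
L, M, N share exactly the 3 values {13, 19, 28}; by pigeonhole those values go to them, so strike 13, 19, 28 from O.
Determined: H=27, I=25, K=3. The other variables each still have more than one consistent value. That makes 3.

3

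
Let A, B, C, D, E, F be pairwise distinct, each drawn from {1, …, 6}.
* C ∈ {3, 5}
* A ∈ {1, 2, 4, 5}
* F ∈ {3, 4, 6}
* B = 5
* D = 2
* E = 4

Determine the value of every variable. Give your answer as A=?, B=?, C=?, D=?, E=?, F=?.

A=1, B=5, C=3, D=2, E=4, F=6

B's domain is down to {5}, so B = 5. Remove 5 from A, C.
C's domain is down to {3}, so C = 3. Eliminate 3 elsewhere: F.
D must be 2 (only option left). Strike 2 from A.
E must be 4 (only option left). Strike 4 from A, F.
That leaves F = 6.
That leaves A = 1.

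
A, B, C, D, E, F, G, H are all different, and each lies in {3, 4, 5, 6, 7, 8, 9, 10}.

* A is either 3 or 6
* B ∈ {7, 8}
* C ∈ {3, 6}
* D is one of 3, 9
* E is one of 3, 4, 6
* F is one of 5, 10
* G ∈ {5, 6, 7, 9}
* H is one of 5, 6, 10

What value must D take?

9

Among the 8 variables, 4 fits only E (and all 8 values in {3, 4, 5, 6, 7, 8, 9, 10} must be used), so E = 4.
Among the 7 still-open variables, 8 fits only B (and all 7 values in {3, 5, 6, 7, 8, 9, 10} must be used), so B = 8.
The 6 still-open variables together cover exactly {3, 5, 6, 7, 9, 10} — 6 values for 6 variables — and 7 appears only in G's list, so G = 7.
The 5 still-open variables draw from only 5 values {3, 5, 6, 9, 10}, so each is used; only D can be 9, hence D = 9.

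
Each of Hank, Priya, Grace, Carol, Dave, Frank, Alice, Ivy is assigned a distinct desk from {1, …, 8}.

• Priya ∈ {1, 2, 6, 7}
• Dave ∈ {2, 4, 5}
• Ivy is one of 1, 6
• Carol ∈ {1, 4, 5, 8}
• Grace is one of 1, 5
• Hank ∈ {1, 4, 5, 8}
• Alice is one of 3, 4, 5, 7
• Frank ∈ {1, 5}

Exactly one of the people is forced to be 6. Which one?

Ivy

The 8 variables together cover exactly {1, 2, 3, 4, 5, 6, 7, 8} — 8 values for 8 variables — and 3 appears only in Alice's list, so Alice = 3.
The 7 still-open variables draw from only 7 values {1, 2, 4, 5, 6, 7, 8}, so each is used; only Priya can be 7, hence Priya = 7.
Among the 6 still-open variables, 2 fits only Dave (and all 6 values in {1, 2, 4, 5, 6, 8} must be used), so Dave = 2.
The 5 still-open variables draw from only 5 values {1, 4, 5, 6, 8}, so each is used; only Ivy can be 6, hence Ivy = 6.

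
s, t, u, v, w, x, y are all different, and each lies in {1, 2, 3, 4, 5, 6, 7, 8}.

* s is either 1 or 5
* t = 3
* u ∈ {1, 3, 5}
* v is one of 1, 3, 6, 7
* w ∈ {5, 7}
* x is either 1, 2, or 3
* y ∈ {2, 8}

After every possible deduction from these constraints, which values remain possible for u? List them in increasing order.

t has just one choice, so t = 3. Eliminate 3 elsewhere: u, v, x.
The 6 still-open variables draw from only 6 values {1, 2, 5, 6, 7, 8}, so each is used; only v can be 6, hence v = 6.
The 5 still-open variables draw from only 5 values {1, 2, 5, 7, 8}, so each is used; only w can be 7, hence w = 7.
Among the 4 still-open variables, 8 fits only y (and all 4 values in {1, 2, 5, 8} must be used), so y = 8.
The 3 still-open variables draw from only 3 values {1, 2, 5}, so each is used; only x can be 2, hence x = 2.
No further eliminations apply; u can still be any of 1, 5.

1, 5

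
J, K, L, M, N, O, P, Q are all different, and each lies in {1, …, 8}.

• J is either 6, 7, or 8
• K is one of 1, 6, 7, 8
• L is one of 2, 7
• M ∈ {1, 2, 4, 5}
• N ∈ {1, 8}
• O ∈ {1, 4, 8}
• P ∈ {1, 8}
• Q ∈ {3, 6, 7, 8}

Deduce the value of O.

4

The 8 variables draw from only 8 values {1, 2, 3, 4, 5, 6, 7, 8}, so each is used; only Q can be 3, hence Q = 3.
The 7 still-open variables draw from only 7 values {1, 2, 4, 5, 6, 7, 8}, so each is used; only M can be 5, hence M = 5.
The 6 still-open variables together cover exactly {1, 2, 4, 6, 7, 8} — 6 values for 6 variables — and 2 appears only in L's list, so L = 2.
The 5 still-open variables draw from only 5 values {1, 4, 6, 7, 8}, so each is used; only O can be 4, hence O = 4.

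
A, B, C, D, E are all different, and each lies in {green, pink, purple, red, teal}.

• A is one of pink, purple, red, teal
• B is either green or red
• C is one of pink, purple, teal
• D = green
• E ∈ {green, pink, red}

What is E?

D must be green (only option left). Remove green from B, E.
That leaves B = red. So A, E can't be red.
So E = pink.

pink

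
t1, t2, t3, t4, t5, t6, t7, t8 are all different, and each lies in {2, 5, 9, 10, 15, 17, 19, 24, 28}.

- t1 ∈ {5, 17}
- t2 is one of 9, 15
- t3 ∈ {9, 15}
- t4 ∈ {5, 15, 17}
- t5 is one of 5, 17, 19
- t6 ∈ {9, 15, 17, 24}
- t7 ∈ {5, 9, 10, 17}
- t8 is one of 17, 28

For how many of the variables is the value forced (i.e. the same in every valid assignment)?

4

The 8 variables together cover exactly {5, 9, 10, 15, 17, 19, 24, 28} — 8 values for 8 variables — and 10 appears only in t7's list, so t7 = 10.
The 7 still-open variables draw from only 7 values {5, 9, 15, 17, 19, 24, 28}, so each is used; only t5 can be 19, hence t5 = 19.
The 6 still-open variables together cover exactly {5, 9, 15, 17, 24, 28} — 6 values for 6 variables — and 24 appears only in t6's list, so t6 = 24.
The 5 still-open variables draw from only 5 values {5, 9, 15, 17, 28}, so each is used; only t8 can be 28, hence t8 = 28.
t2 and t3 between them cover only {9, 15} — a naked pair. Remove those values from t4.
Determined: t5=19, t6=24, t7=10, t8=28. The other variables each still have more than one consistent value. That makes 4.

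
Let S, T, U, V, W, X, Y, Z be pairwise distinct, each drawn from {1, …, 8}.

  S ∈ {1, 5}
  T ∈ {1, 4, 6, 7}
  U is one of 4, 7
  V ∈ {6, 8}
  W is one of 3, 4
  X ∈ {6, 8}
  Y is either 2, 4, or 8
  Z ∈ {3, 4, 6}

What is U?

Among the 8 variables, 2 fits only Y (and all 8 values in {1, 2, 3, 4, 5, 6, 7, 8} must be used), so Y = 2.
Among the 7 still-open variables, 5 fits only S (and all 7 values in {1, 3, 4, 5, 6, 7, 8} must be used), so S = 5.
The 6 still-open variables draw from only 6 values {1, 3, 4, 6, 7, 8}, so each is used; only T can be 1, hence T = 1.
The 5 still-open variables together cover exactly {3, 4, 6, 7, 8} — 5 values for 5 variables — and 7 appears only in U's list, so U = 7.

7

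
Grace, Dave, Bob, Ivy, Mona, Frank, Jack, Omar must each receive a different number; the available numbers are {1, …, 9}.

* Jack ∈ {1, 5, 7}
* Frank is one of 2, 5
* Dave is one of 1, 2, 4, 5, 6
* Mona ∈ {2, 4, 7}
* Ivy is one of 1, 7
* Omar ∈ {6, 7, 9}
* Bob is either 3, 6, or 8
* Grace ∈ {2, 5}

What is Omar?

9

The 2 variables Grace and Frank are confined to {2, 5}, which locks those values in; drop them from Dave, Mona, Jack.
The 2 variables Ivy and Jack are confined to {1, 7}, which locks those values in; drop them from Dave, Mona, Omar.
That leaves Mona = 4. Strike 4 from Dave.
Dave has just one choice, so Dave = 6. Remove 6 from Bob, Omar.
So Omar = 9.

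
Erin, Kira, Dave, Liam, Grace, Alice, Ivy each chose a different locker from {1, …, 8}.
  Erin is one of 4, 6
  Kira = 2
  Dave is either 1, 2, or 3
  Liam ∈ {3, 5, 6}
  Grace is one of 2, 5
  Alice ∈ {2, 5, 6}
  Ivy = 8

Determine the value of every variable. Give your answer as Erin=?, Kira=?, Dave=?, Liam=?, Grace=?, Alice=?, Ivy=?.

Kira's domain is down to {2}, so Kira = 2. Eliminate 2 elsewhere: Dave, Grace, Alice.
Grace's domain is down to {5}, so Grace = 5. Eliminate 5 elsewhere: Liam, Alice.
Alice's domain is down to {6}, so Alice = 6. Remove 6 from Erin, Liam.
Ivy's domain is down to {8}, so Ivy = 8.
Erin must be 4 (only option left).
That leaves Liam = 3. Eliminate 3 elsewhere: Dave.
Dave must be 1 (only option left).

Erin=4, Kira=2, Dave=1, Liam=3, Grace=5, Alice=6, Ivy=8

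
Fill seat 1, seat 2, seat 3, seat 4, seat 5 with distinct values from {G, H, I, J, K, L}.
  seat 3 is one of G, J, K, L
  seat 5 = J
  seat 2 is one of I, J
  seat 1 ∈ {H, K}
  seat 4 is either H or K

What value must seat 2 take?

seat 5's domain is down to {J}, so seat 5 = J. Remove J from seat 2, seat 3.
So seat 2 = I.

I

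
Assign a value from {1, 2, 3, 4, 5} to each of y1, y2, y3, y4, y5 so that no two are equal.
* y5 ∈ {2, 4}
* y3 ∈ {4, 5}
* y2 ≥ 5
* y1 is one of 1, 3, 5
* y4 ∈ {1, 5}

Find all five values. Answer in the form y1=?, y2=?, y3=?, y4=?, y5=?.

y1=3, y2=5, y3=4, y4=1, y5=2

y2's domain is down to {5}, so y2 = 5. Remove 5 from y1, y3, y4.
y3 must be 4 (only option left). So y5 can't be 4.
That leaves y4 = 1. Strike 1 from y1.
y5's domain is down to {2}, so y5 = 2.
y1's domain is down to {3}, so y1 = 3.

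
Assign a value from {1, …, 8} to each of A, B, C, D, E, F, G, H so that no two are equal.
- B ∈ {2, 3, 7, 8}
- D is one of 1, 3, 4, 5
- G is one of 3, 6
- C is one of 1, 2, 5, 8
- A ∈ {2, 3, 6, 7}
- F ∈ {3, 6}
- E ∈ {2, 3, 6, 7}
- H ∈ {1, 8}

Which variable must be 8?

B

The 8 variables together cover exactly {1, 2, 3, 4, 5, 6, 7, 8} — 8 values for 8 variables — and 4 appears only in D's list, so D = 4.
Among the 7 still-open variables, 5 fits only C (and all 7 values in {1, 2, 3, 5, 6, 7, 8} must be used), so C = 5.
The 6 still-open variables draw from only 6 values {1, 2, 3, 6, 7, 8}, so each is used; only H can be 1, hence H = 1.
The 5 still-open variables together cover exactly {2, 3, 6, 7, 8} — 5 values for 5 variables — and 8 appears only in B's list, so B = 8.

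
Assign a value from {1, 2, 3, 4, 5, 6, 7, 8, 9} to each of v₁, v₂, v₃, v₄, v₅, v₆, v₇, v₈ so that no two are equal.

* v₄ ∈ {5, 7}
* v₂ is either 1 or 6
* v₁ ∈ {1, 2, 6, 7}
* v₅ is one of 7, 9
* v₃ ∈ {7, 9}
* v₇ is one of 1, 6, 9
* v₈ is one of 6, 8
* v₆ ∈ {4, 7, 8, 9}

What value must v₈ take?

Among the 8 variables, 2 fits only v₁ (and all 8 values in {1, 2, 4, 5, 6, 7, 8, 9} must be used), so v₁ = 2.
The 7 still-open variables draw from only 7 values {1, 4, 5, 6, 7, 8, 9}, so each is used; only v₆ can be 4, hence v₆ = 4.
The 6 still-open variables draw from only 6 values {1, 5, 6, 7, 8, 9}, so each is used; only v₄ can be 5, hence v₄ = 5.
The 5 still-open variables together cover exactly {1, 6, 7, 8, 9} — 5 values for 5 variables — and 8 appears only in v₈'s list, so v₈ = 8.

8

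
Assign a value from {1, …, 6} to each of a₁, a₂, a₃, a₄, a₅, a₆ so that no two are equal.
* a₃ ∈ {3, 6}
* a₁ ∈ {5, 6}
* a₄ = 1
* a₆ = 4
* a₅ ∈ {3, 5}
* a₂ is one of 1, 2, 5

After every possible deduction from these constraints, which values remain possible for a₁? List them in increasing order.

5, 6

a₄'s domain is down to {1}, so a₄ = 1. Strike 1 from a₂.
a₆'s domain is down to {4}, so a₆ = 4.
The 4 still-open variables draw from only 4 values {2, 3, 5, 6}, so each is used; only a₂ can be 2, hence a₂ = 2.
No further eliminations apply; a₁ can still be any of 5, 6.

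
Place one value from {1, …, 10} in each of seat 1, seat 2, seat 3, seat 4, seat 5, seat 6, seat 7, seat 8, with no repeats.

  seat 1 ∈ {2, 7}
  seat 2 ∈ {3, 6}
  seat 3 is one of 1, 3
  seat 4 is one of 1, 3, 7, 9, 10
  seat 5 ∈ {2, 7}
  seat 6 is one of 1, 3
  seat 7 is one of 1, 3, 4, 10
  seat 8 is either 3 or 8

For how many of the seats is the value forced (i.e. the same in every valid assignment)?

The 2 variables seat 1 and seat 5 are confined to {2, 7}, which locks those values in; drop them from seat 4.
The 2 variables seat 3 and seat 6 are confined to {1, 3}, which locks those values in; drop them from seat 2, seat 4, seat 7, seat 8.
seat 2's domain is down to {6}, so seat 2 = 6.
seat 8 has just one choice, so seat 8 = 8.
Determined: seat 2=6, seat 8=8. The other seats each still have more than one consistent value. That makes 2.

2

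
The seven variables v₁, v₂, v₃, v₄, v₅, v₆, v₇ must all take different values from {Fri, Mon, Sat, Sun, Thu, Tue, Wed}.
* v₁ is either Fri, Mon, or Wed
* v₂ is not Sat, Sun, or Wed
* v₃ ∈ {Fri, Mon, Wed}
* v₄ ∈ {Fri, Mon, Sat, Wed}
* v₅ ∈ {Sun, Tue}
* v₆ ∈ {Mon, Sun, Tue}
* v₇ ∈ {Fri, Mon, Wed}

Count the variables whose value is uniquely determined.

2

The 7 variables draw from only 7 values {Fri, Mon, Sat, Sun, Thu, Tue, Wed}, so each is used; only v₄ can be Sat, hence v₄ = Sat.
The 6 still-open variables draw from only 6 values {Fri, Mon, Sun, Thu, Tue, Wed}, so each is used; only v₂ can be Thu, hence v₂ = Thu.
v₁, v₃, v₇ share exactly the 3 values {Fri, Mon, Wed}; by pigeonhole those values go to them, so strike Fri, Mon, Wed from v₆.
Determined: v₂=Thu, v₄=Sat. The other variables each still have more than one consistent value. That makes 2.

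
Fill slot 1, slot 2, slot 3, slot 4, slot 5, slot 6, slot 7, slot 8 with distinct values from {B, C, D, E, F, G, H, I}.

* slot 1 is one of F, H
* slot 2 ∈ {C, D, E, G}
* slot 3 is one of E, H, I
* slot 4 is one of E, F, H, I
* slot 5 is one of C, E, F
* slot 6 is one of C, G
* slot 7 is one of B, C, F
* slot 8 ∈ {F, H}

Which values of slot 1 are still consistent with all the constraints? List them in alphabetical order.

F, H

The 8 variables together cover exactly {B, C, D, E, F, G, H, I} — 8 values for 8 variables — and B appears only in slot 7's list, so slot 7 = B.
The 7 still-open variables together cover exactly {C, D, E, F, G, H, I} — 7 values for 7 variables — and D appears only in slot 2's list, so slot 2 = D.
The 6 still-open variables together cover exactly {C, E, F, G, H, I} — 6 values for 6 variables — and G appears only in slot 6's list, so slot 6 = G.
The 5 still-open variables draw from only 5 values {C, E, F, H, I}, so each is used; only slot 5 can be C, hence slot 5 = C.
The 2 variables slot 1 and slot 8 are confined to {F, H}, which locks those values in; drop them from slot 3, slot 4.
No further eliminations apply; slot 1 can still be any of F, H.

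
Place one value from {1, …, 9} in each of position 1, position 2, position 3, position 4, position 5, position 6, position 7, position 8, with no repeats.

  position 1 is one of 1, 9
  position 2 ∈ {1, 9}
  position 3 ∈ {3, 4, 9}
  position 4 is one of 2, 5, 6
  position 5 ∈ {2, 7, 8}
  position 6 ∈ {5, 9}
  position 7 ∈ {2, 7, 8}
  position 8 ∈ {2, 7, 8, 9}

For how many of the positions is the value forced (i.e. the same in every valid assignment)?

The 2 variables position 1 and position 2 are confined to {1, 9}, which locks those values in; drop them from position 3, position 6, position 8.
That leaves position 6 = 5. Eliminate 5 elsewhere: position 4.
position 5, position 7, position 8 share exactly the 3 values {2, 7, 8}; by pigeonhole those values go to them, so strike 2, 7, 8 from position 4.
position 4's domain is down to {6}, so position 4 = 6.
Determined: position 4=6, position 6=5. The other positions each still have more than one consistent value. That makes 2.

2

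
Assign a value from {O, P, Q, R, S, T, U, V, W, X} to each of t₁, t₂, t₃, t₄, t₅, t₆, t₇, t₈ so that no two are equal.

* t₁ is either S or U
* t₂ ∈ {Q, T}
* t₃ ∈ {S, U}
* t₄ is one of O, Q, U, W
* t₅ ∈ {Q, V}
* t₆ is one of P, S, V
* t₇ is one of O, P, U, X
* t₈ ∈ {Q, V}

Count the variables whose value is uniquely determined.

2

t₁ and t₃ share exactly the 2 values {S, U}; by pigeonhole those values go to them, so strike S, U from t₄, t₆, t₇.
t₅ and t₈ between them cover only {Q, V} — a naked pair. Remove those values from t₂, t₄, t₆.
t₂ must be T (only option left).
t₆'s domain is down to {P}, so t₆ = P. So t₇ can't be P.
Determined: t₂=T, t₆=P. The other variables each still have more than one consistent value. That makes 2.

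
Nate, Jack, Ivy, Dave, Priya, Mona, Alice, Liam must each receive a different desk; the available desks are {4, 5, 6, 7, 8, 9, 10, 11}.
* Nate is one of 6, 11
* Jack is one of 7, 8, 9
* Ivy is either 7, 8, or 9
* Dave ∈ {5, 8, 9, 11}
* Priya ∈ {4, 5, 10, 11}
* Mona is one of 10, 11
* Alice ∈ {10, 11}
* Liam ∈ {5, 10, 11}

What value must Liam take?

5

The 8 variables together cover exactly {4, 5, 6, 7, 8, 9, 10, 11} — 8 values for 8 variables — and 4 appears only in Priya's list, so Priya = 4.
The 7 still-open variables draw from only 7 values {5, 6, 7, 8, 9, 10, 11}, so each is used; only Nate can be 6, hence Nate = 6.
Mona and Alice between them cover only {10, 11} — a naked pair. Remove those values from Dave, Liam.
So Liam = 5.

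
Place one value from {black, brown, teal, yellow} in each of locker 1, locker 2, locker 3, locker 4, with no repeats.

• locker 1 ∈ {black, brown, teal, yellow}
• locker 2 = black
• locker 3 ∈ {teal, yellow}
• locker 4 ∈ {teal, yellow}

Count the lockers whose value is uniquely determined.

2

locker 2 must be black (only option left). Remove black from locker 1.
The 3 still-open variables together cover exactly {brown, teal, yellow} — 3 values for 3 variables — and brown appears only in locker 1's list, so locker 1 = brown.
Determined: locker 1=brown, locker 2=black. The other lockers each still have more than one consistent value. That makes 2.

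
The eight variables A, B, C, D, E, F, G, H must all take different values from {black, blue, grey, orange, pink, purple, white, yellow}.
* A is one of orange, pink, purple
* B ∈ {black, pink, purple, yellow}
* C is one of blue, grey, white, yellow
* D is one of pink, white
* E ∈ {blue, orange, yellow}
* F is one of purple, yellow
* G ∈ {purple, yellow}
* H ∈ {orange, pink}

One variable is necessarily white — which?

D

The 8 variables together cover exactly {black, blue, grey, orange, pink, purple, white, yellow} — 8 values for 8 variables — and black appears only in B's list, so B = black.
The 7 still-open variables draw from only 7 values {blue, grey, orange, pink, purple, white, yellow}, so each is used; only C can be grey, hence C = grey.
The 6 still-open variables together cover exactly {blue, orange, pink, purple, white, yellow} — 6 values for 6 variables — and blue appears only in E's list, so E = blue.
Among the 5 still-open variables, white fits only D (and all 5 values in {orange, pink, purple, white, yellow} must be used), so D = white.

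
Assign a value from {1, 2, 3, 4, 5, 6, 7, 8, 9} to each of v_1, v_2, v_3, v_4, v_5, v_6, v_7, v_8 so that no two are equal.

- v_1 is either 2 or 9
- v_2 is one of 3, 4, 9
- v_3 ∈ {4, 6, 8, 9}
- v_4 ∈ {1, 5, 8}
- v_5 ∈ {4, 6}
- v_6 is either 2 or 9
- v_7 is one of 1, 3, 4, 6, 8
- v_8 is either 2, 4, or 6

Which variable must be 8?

The 8 variables together cover exactly {1, 2, 3, 4, 5, 6, 8, 9} — 8 values for 8 variables — and 5 appears only in v_4's list, so v_4 = 5.
Among the 7 still-open variables, 1 fits only v_7 (and all 7 values in {1, 2, 3, 4, 6, 8, 9} must be used), so v_7 = 1.
The 6 still-open variables together cover exactly {2, 3, 4, 6, 8, 9} — 6 values for 6 variables — and 3 appears only in v_2's list, so v_2 = 3.
The 5 still-open variables draw from only 5 values {2, 4, 6, 8, 9}, so each is used; only v_3 can be 8, hence v_3 = 8.

v_3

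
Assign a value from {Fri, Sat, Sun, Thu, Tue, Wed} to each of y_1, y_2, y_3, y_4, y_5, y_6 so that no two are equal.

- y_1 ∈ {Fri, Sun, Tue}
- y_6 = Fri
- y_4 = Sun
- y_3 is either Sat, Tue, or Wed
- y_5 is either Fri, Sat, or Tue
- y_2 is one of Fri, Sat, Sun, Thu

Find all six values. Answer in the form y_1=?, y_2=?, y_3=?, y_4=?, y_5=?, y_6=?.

y_1=Tue, y_2=Thu, y_3=Wed, y_4=Sun, y_5=Sat, y_6=Fri

y_4's domain is down to {Sun}, so y_4 = Sun. Eliminate Sun elsewhere: y_1, y_2.
That leaves y_6 = Fri. Eliminate Fri elsewhere: y_1, y_2, y_5.
y_1's domain is down to {Tue}, so y_1 = Tue. Eliminate Tue elsewhere: y_3, y_5.
y_5 has just one choice, so y_5 = Sat. Eliminate Sat elsewhere: y_2, y_3.
That leaves y_2 = Thu.
y_3 has just one choice, so y_3 = Wed.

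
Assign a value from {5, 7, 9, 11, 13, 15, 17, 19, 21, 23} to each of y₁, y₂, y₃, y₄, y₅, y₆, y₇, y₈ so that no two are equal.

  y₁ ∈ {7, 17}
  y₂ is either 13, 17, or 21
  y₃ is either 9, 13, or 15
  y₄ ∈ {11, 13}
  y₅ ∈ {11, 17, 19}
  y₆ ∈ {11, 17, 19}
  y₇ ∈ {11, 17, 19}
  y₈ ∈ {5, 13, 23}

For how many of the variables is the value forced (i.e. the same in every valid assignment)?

The 3 variables y₅, y₆, y₇ are confined to {11, 17, 19}, which locks those values in; drop them from y₁, y₂, y₄.
y₁'s domain is down to {7}, so y₁ = 7.
y₄ must be 13 (only option left). Eliminate 13 elsewhere: y₂, y₃, y₈.
That leaves y₂ = 21.
Determined: y₁=7, y₂=21, y₄=13. The other variables each still have more than one consistent value. That makes 3.

3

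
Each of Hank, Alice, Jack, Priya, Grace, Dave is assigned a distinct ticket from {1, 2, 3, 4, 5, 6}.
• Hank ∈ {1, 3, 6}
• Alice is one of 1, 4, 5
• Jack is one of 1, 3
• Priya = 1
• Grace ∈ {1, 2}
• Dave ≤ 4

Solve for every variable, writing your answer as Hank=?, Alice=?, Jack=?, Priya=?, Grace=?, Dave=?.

Priya has just one choice, so Priya = 1. So Hank, Alice, Jack, Grace, Dave can't be 1.
Grace must be 2 (only option left). Remove 2 from Dave.
Jack's domain is down to {3}, so Jack = 3. Remove 3 from Hank, Dave.
Dave has just one choice, so Dave = 4. So Alice can't be 4.
Hank's domain is down to {6}, so Hank = 6.
Alice has just one choice, so Alice = 5.

Hank=6, Alice=5, Jack=3, Priya=1, Grace=2, Dave=4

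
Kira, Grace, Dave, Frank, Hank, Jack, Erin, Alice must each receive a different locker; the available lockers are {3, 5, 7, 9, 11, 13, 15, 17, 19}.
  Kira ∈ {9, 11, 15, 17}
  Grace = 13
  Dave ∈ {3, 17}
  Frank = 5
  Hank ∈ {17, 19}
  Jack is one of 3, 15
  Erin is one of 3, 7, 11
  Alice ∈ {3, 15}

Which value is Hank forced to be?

Grace's domain is down to {13}, so Grace = 13.
Frank's domain is down to {5}, so Frank = 5.
Jack and Alice between them cover only {3, 15} — a naked pair. Remove those values from Kira, Dave, Erin.
Dave's domain is down to {17}, so Dave = 17. So Kira, Hank can't be 17.
So Hank = 19.

19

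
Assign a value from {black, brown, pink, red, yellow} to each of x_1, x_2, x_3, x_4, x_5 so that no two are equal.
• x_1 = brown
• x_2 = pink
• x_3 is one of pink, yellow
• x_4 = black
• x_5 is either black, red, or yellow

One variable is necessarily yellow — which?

x_1 has just one choice, so x_1 = brown.
That leaves x_2 = pink. Remove pink from x_3.
So yellow goes to x_3.

x_3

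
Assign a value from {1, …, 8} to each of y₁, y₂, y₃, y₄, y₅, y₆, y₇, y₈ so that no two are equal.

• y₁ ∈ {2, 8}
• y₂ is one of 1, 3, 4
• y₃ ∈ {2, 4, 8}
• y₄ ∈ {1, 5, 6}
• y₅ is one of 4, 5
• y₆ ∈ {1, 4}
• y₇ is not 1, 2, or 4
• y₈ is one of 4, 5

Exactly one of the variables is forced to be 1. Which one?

Among the 8 variables, 7 fits only y₇ (and all 8 values in {1, 2, 3, 4, 5, 6, 7, 8} must be used), so y₇ = 7.
The 7 still-open variables together cover exactly {1, 2, 3, 4, 5, 6, 8} — 7 values for 7 variables — and 3 appears only in y₂'s list, so y₂ = 3.
Among the 6 still-open variables, 6 fits only y₄ (and all 6 values in {1, 2, 4, 5, 6, 8} must be used), so y₄ = 6.
Among the 5 still-open variables, 1 fits only y₆ (and all 5 values in {1, 2, 4, 5, 8} must be used), so y₆ = 1.

y₆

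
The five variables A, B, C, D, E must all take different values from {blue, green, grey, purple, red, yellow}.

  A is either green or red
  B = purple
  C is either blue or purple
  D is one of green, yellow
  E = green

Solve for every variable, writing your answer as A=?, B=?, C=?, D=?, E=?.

A=red, B=purple, C=blue, D=yellow, E=green

B's domain is down to {purple}, so B = purple. Eliminate purple elsewhere: C.
C has just one choice, so C = blue.
E must be green (only option left). Eliminate green elsewhere: A, D.
A's domain is down to {red}, so A = red.
D's domain is down to {yellow}, so D = yellow.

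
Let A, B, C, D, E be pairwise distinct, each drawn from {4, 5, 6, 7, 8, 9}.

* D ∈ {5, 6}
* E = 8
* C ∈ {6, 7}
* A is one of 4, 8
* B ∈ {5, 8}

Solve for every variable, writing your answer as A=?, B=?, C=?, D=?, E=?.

E must be 8 (only option left). Strike 8 from A, B.
That leaves A = 4.
B has just one choice, so B = 5. Strike 5 from D.
D must be 6 (only option left). Eliminate 6 elsewhere: C.
C's domain is down to {7}, so C = 7.

A=4, B=5, C=7, D=6, E=8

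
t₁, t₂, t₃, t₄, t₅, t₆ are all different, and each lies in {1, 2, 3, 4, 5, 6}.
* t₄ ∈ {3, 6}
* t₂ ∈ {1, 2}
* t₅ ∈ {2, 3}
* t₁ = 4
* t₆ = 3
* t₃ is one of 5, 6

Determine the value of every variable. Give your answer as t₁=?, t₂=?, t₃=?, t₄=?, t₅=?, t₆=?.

t₁=4, t₂=1, t₃=5, t₄=6, t₅=2, t₆=3

t₁'s domain is down to {4}, so t₁ = 4.
That leaves t₆ = 3. Strike 3 from t₄, t₅.
t₄ has just one choice, so t₄ = 6. Strike 6 from t₃.
That leaves t₅ = 2. Remove 2 from t₂.
t₂ must be 1 (only option left).
t₃ has just one choice, so t₃ = 5.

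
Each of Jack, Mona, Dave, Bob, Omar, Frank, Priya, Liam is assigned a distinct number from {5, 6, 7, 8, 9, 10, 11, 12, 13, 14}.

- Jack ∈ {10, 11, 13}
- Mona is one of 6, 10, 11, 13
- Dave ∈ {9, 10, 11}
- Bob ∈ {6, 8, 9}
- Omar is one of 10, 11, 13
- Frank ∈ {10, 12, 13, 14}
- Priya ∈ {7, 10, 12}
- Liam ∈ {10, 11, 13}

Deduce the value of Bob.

8

Jack, Omar, Liam share exactly the 3 values {10, 11, 13}; by pigeonhole those values go to them, so strike 10, 11, 13 from Mona, Dave, Frank, Priya.
Mona has just one choice, so Mona = 6. Strike 6 from Bob.
Dave has just one choice, so Dave = 9. Strike 9 from Bob.
So Bob = 8.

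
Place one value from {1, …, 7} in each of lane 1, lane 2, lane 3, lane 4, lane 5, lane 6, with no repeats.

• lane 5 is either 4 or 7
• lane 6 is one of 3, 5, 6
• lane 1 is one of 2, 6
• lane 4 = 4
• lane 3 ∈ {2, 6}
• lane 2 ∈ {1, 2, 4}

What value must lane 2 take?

1

lane 4's domain is down to {4}, so lane 4 = 4. Strike 4 from lane 2, lane 5.
lane 5's domain is down to {7}, so lane 5 = 7.
lane 1 and lane 3 between them cover only {2, 6} — a naked pair. Remove those values from lane 2, lane 6.
So lane 2 = 1.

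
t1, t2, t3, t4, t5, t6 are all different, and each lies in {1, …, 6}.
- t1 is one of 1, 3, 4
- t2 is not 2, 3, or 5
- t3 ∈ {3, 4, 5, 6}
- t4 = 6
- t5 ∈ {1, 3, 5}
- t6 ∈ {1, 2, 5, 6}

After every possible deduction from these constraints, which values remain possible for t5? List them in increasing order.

1, 3, 5

t4 has just one choice, so t4 = 6. So t2, t3, t6 can't be 6.
Among the 5 still-open variables, 2 fits only t6 (and all 5 values in {1, 2, 3, 4, 5} must be used), so t6 = 2.
No further eliminations apply; t5 can still be any of 1, 3, 5.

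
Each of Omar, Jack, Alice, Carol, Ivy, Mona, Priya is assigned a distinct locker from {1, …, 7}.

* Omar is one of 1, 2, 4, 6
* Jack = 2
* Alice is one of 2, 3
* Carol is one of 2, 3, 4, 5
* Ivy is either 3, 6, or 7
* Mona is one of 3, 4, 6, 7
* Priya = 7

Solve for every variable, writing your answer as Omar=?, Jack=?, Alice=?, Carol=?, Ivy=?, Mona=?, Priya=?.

Jack must be 2 (only option left). Strike 2 from Omar, Alice, Carol.
Alice must be 3 (only option left). Eliminate 3 elsewhere: Carol, Ivy, Mona.
Priya has just one choice, so Priya = 7. Remove 7 from Ivy, Mona.
That leaves Ivy = 6. Strike 6 from Omar, Mona.
Mona's domain is down to {4}, so Mona = 4. Eliminate 4 elsewhere: Omar, Carol.
That leaves Omar = 1.
Carol has just one choice, so Carol = 5.

Omar=1, Jack=2, Alice=3, Carol=5, Ivy=6, Mona=4, Priya=7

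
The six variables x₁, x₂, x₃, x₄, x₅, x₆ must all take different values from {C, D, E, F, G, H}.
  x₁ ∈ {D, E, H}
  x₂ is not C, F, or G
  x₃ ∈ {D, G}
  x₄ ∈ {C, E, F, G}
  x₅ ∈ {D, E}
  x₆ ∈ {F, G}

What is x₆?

F

Among the 6 variables, C fits only x₄ (and all 6 values in {C, D, E, F, G, H} must be used), so x₄ = C.
The 5 still-open variables together cover exactly {D, E, F, G, H} — 5 values for 5 variables — and F appears only in x₆'s list, so x₆ = F.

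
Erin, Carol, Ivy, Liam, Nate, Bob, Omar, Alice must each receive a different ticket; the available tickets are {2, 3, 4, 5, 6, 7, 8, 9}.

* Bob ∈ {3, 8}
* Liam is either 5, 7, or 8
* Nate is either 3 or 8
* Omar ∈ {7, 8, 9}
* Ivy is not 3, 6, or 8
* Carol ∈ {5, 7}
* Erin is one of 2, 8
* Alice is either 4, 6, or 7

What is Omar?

Among the 8 variables, 6 fits only Alice (and all 8 values in {2, 3, 4, 5, 6, 7, 8, 9} must be used), so Alice = 6.
The 7 still-open variables together cover exactly {2, 3, 4, 5, 7, 8, 9} — 7 values for 7 variables — and 4 appears only in Ivy's list, so Ivy = 4.
Among the 6 still-open variables, 2 fits only Erin (and all 6 values in {2, 3, 5, 7, 8, 9} must be used), so Erin = 2.
Among the 5 still-open variables, 9 fits only Omar (and all 5 values in {3, 5, 7, 8, 9} must be used), so Omar = 9.

9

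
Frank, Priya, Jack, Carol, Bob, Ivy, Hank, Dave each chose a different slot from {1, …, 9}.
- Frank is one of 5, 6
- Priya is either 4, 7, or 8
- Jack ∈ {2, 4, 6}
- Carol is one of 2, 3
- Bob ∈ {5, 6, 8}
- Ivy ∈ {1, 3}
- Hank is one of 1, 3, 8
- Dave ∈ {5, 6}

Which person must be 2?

Carol

Among the 8 variables, 7 fits only Priya (and all 8 values in {1, 2, 3, 4, 5, 6, 7, 8} must be used), so Priya = 7.
Among the 7 still-open variables, 4 fits only Jack (and all 7 values in {1, 2, 3, 4, 5, 6, 8} must be used), so Jack = 4.
Among the 6 still-open variables, 2 fits only Carol (and all 6 values in {1, 2, 3, 5, 6, 8} must be used), so Carol = 2.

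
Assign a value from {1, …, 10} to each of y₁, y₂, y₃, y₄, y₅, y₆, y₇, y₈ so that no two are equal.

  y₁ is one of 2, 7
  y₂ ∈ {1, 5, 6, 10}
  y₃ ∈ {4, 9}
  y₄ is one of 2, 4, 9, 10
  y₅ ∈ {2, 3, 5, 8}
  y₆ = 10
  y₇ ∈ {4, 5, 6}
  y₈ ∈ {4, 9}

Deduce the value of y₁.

y₆ must be 10 (only option left). Eliminate 10 elsewhere: y₂, y₄.
The 2 variables y₃ and y₈ are confined to {4, 9}, which locks those values in; drop them from y₄, y₇.
y₄ has just one choice, so y₄ = 2. Strike 2 from y₁, y₅.
So y₁ = 7.

7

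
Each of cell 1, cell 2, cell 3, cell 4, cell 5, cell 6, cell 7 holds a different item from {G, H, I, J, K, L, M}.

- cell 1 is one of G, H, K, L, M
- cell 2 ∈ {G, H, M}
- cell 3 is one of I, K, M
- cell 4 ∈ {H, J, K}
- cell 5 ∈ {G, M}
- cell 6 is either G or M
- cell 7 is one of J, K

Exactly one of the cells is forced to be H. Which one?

cell 2

The 7 variables draw from only 7 values {G, H, I, J, K, L, M}, so each is used; only cell 3 can be I, hence cell 3 = I.
The 6 still-open variables together cover exactly {G, H, J, K, L, M} — 6 values for 6 variables — and L appears only in cell 1's list, so cell 1 = L.
The 2 variables cell 5 and cell 6 are confined to {G, M}, which locks those values in; drop them from cell 2.
So H goes to cell 2.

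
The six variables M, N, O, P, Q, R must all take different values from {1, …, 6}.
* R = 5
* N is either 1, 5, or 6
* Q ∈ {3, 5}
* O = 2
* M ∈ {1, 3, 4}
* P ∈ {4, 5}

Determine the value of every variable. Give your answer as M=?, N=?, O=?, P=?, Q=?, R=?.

O must be 2 (only option left).
R must be 5 (only option left). Strike 5 from N, P, Q.
P's domain is down to {4}, so P = 4. Remove 4 from M.
That leaves Q = 3. Remove 3 from M.
M has just one choice, so M = 1. Eliminate 1 elsewhere: N.
N must be 6 (only option left).

M=1, N=6, O=2, P=4, Q=3, R=5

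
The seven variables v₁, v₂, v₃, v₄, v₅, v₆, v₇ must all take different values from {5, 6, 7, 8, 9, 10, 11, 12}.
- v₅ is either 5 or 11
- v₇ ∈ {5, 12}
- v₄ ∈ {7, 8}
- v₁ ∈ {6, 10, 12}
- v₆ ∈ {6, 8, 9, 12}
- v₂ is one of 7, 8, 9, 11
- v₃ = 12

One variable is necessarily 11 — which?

v₅

v₃ must be 12 (only option left). So v₁, v₆, v₇ can't be 12.
v₇'s domain is down to {5}, so v₇ = 5. Remove 5 from v₅.
So 11 goes to v₅.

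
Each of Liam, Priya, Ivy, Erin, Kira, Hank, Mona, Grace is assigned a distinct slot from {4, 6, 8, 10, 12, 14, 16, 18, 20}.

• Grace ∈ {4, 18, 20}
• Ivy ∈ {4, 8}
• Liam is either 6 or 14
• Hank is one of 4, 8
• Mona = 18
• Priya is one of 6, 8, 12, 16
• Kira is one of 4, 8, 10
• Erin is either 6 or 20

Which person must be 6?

Mona has just one choice, so Mona = 18. Remove 18 from Grace.
The 2 variables Ivy and Hank are confined to {4, 8}, which locks those values in; drop them from Priya, Kira, Grace.
That leaves Kira = 10.
Grace has just one choice, so Grace = 20. Eliminate 20 elsewhere: Erin.
So 6 goes to Erin.

Erin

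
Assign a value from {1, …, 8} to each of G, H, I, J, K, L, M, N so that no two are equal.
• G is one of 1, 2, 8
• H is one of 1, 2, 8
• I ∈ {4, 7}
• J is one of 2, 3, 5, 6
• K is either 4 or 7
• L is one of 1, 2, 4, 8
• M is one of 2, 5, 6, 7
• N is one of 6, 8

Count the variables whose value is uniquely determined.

Among the 8 variables, 3 fits only J (and all 8 values in {1, 2, 3, 4, 5, 6, 7, 8} must be used), so J = 3.
The 7 still-open variables together cover exactly {1, 2, 4, 5, 6, 7, 8} — 7 values for 7 variables — and 5 appears only in M's list, so M = 5.
Among the 6 still-open variables, 6 fits only N (and all 6 values in {1, 2, 4, 6, 7, 8} must be used), so N = 6.
The 2 variables I and K are confined to {4, 7}, which locks those values in; drop them from L.
Determined: J=3, M=5, N=6. The other variables each still have more than one consistent value. That makes 3.

3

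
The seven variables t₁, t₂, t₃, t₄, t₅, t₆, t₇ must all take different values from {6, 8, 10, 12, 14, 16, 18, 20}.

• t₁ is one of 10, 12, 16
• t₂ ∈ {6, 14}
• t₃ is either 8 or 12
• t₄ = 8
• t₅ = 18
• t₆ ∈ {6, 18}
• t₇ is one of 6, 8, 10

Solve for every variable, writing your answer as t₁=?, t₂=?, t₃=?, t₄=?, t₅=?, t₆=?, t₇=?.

t₁=16, t₂=14, t₃=12, t₄=8, t₅=18, t₆=6, t₇=10

t₄ must be 8 (only option left). So t₃, t₇ can't be 8.
t₅ has just one choice, so t₅ = 18. So t₆ can't be 18.
t₆ must be 6 (only option left). Eliminate 6 elsewhere: t₂, t₇.
t₇ has just one choice, so t₇ = 10. Eliminate 10 elsewhere: t₁.
That leaves t₂ = 14.
t₃'s domain is down to {12}, so t₃ = 12. Remove 12 from t₁.
That leaves t₁ = 16.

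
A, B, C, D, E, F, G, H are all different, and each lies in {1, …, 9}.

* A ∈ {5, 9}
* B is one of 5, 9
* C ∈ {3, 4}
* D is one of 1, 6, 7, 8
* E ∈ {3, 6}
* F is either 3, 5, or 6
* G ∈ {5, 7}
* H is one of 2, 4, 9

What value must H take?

A and B share exactly the 2 values {5, 9}; by pigeonhole those values go to them, so strike 5, 9 from F, G, H.
G has just one choice, so G = 7. Eliminate 7 elsewhere: D.
E and F between them cover only {3, 6} — a naked pair. Remove those values from C, D.
C must be 4 (only option left). Strike 4 from H.
So H = 2.

2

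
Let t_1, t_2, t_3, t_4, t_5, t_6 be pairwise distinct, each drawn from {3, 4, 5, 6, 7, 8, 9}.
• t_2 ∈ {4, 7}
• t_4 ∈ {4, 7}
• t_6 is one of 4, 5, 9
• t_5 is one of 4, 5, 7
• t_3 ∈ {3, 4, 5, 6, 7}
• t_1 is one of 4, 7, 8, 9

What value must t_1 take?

8

t_2 and t_4 share exactly the 2 values {4, 7}; by pigeonhole those values go to them, so strike 4, 7 from t_1, t_3, t_5, t_6.
That leaves t_5 = 5. Strike 5 from t_3, t_6.
t_6 must be 9 (only option left). Strike 9 from t_1.
So t_1 = 8.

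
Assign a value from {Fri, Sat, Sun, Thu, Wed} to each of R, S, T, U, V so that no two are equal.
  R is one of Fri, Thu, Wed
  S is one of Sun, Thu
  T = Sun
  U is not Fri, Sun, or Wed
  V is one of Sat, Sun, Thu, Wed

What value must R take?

Fri

T must be Sun (only option left). Eliminate Sun elsewhere: S, V.
That leaves S = Thu. Remove Thu from R, U, V.
U must be Sat (only option left). So V can't be Sat.
V must be Wed (only option left). Eliminate Wed elsewhere: R.
So R = Fri.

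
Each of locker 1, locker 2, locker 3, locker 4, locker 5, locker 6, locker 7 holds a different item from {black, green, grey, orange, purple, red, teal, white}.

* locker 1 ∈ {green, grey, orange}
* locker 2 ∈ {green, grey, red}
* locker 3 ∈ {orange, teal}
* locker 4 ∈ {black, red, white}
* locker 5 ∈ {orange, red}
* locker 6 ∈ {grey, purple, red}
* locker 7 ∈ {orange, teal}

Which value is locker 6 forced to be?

The 2 variables locker 3 and locker 7 are confined to {orange, teal}, which locks those values in; drop them from locker 1, locker 5.
That leaves locker 5 = red. So locker 2, locker 4, locker 6 can't be red.
locker 1 and locker 2 between them cover only {green, grey} — a naked pair. Remove those values from locker 6.
So locker 6 = purple.

purple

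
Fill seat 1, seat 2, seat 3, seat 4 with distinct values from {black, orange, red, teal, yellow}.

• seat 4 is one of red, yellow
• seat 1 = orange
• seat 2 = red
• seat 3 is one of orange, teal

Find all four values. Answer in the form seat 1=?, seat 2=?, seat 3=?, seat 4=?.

seat 1 has just one choice, so seat 1 = orange. Eliminate orange elsewhere: seat 3.
That leaves seat 2 = red. Strike red from seat 4.
seat 3's domain is down to {teal}, so seat 3 = teal.
seat 4 has just one choice, so seat 4 = yellow.

seat 1=orange, seat 2=red, seat 3=teal, seat 4=yellow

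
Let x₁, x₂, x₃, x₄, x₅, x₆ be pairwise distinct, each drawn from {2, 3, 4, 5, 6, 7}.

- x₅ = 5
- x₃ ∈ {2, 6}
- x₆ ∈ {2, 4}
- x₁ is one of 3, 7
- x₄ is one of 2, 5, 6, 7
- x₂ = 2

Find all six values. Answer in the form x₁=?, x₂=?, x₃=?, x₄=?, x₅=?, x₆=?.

x₁=3, x₂=2, x₃=6, x₄=7, x₅=5, x₆=4

x₂ has just one choice, so x₂ = 2. So x₃, x₄, x₆ can't be 2.
That leaves x₃ = 6. Remove 6 from x₄.
That leaves x₅ = 5. So x₄ can't be 5.
x₆ has just one choice, so x₆ = 4.
x₄ has just one choice, so x₄ = 7. Strike 7 from x₁.
x₁ has just one choice, so x₁ = 3.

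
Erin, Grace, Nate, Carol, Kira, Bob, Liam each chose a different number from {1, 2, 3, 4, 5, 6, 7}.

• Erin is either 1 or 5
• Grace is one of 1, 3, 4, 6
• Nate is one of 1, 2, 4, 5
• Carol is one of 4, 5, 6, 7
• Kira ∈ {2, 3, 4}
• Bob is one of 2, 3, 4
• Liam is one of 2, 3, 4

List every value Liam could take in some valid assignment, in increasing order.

The 7 variables together cover exactly {1, 2, 3, 4, 5, 6, 7} — 7 values for 7 variables — and 7 appears only in Carol's list, so Carol = 7.
The 6 still-open variables draw from only 6 values {1, 2, 3, 4, 5, 6}, so each is used; only Grace can be 6, hence Grace = 6.
Kira, Bob, Liam share exactly the 3 values {2, 3, 4}; by pigeonhole those values go to them, so strike 2, 3, 4 from Nate.
No further eliminations apply; Liam can still be any of 2, 3, 4.

2, 3, 4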